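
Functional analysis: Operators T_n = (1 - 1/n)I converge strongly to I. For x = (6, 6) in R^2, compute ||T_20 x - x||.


T_20 x - x = (1 - 1/20)x - x = -x/20
||x|| = sqrt(72) = 8.4853
||T_20 x - x|| = ||x||/20 = 8.4853/20 = 0.4243

0.4243


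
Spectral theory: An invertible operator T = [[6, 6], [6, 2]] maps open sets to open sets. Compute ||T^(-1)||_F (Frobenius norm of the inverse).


det(T) = 6*2 - 6*6 = -24
T^(-1) = (1/-24) * [[2, -6], [-6, 6]] = [[-0.0833, 0.2500], [0.2500, -0.2500]]
||T^(-1)||_F^2 = (-0.0833)^2 + 0.2500^2 + 0.2500^2 + (-0.2500)^2 = 0.1944
||T^(-1)||_F = sqrt(0.1944) = 0.4410

0.4410


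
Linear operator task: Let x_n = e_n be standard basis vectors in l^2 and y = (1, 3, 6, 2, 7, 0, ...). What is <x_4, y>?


x_4 = e_4 is the standard basis vector with 1 in position 4.
<x_4, y> = y_4 = 2
As n -> infinity, <x_n, y> -> 0, confirming weak convergence of (x_n) to 0.

2


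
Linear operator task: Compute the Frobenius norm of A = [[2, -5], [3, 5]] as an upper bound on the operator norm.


||A||_F^2 = sum a_ij^2
= 2^2 + (-5)^2 + 3^2 + 5^2
= 4 + 25 + 9 + 25 = 63
||A||_F = sqrt(63) = 7.9373

7.9373


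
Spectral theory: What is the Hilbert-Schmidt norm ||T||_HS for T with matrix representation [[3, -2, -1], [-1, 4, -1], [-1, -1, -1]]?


The Hilbert-Schmidt norm is sqrt(sum of squares of all entries).
Sum of squares = 3^2 + (-2)^2 + (-1)^2 + (-1)^2 + 4^2 + (-1)^2 + (-1)^2 + (-1)^2 + (-1)^2
= 9 + 4 + 1 + 1 + 16 + 1 + 1 + 1 + 1 = 35
||T||_HS = sqrt(35) = 5.9161

5.9161


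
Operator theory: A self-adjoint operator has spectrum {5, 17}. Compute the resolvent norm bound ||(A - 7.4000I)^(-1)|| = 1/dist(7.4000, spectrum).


dist(7.4000, {5, 17}) = min(|7.4000 - 5|, |7.4000 - 17|)
= min(2.4000, 9.6000) = 2.4000
Resolvent bound = 1/2.4000 = 0.4167

0.4167


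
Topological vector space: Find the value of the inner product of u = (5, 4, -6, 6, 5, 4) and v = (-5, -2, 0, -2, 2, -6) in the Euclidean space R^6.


Computing the standard inner product <u, v> = sum u_i * v_i
= 5*-5 + 4*-2 + -6*0 + 6*-2 + 5*2 + 4*-6
= -25 + -8 + 0 + -12 + 10 + -24
= -59

-59


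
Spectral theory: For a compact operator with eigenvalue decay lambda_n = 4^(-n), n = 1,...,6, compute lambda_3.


The eigenvalue formula gives lambda_3 = 1/4^3
= 1/64
= 0.0156

0.0156


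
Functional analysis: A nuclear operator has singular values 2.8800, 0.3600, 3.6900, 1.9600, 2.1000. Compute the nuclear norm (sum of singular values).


The nuclear norm is the sum of all singular values.
||T||_1 = 2.8800 + 0.3600 + 3.6900 + 1.9600 + 2.1000
= 10.9900

10.9900


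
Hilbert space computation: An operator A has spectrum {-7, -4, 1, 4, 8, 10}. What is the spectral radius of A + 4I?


Spectrum of A + 4I = {-3, 0, 5, 8, 12, 14}
Spectral radius = max |lambda| over the shifted spectrum
= max(3, 0, 5, 8, 12, 14) = 14

14


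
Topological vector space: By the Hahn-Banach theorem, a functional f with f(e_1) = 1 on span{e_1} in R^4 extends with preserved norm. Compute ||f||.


The norm of f is given by ||f|| = sup_{||x||=1} |f(x)|.
On span{e_1}, ||e_1|| = 1, so ||f|| = |f(e_1)| / ||e_1||
= |1| / 1 = 1.0000

1.0000


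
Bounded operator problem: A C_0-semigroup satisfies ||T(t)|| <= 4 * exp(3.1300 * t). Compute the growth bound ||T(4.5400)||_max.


||T(4.5400)|| <= 4 * exp(3.1300 * 4.5400)
= 4 * exp(14.2102)
= 4 * 1.4839e+06
= 5.9357e+06

5.9357e+06


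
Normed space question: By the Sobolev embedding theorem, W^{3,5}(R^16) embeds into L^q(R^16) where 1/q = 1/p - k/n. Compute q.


Using the Sobolev embedding formula: 1/q = 1/p - k/n
1/q = 1/5 - 3/16 = 1/80
q = 1/(1/80) = 80

80.0000


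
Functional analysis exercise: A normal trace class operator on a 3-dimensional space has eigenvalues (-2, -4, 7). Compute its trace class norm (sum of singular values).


For a normal operator, singular values equal |eigenvalues|.
Trace norm = sum |lambda_i| = 2 + 4 + 7
= 13

13


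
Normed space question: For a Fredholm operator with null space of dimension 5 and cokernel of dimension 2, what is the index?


The Fredholm index is defined as ind(T) = dim(ker T) - dim(coker T)
= 5 - 2
= 3

3


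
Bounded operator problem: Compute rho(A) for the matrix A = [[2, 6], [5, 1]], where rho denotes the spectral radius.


For a 2x2 matrix, eigenvalues satisfy lambda^2 - (trace)*lambda + det = 0
trace = 2 + 1 = 3
det = 2*1 - 6*5 = -28
discriminant = 3^2 - 4*(-28) = 121
spectral radius = max |eigenvalue| = 7.0000

7.0000


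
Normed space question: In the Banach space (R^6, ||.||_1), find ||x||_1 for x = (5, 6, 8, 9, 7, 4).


The l^1 norm equals the sum of absolute values of all components.
||x||_1 = 5 + 6 + 8 + 9 + 7 + 4
= 39

39.0000


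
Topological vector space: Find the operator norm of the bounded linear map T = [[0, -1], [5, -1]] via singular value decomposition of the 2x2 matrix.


A^T A = [[25, -5], [-5, 2]]
trace(A^T A) = 27, det(A^T A) = 25
discriminant = 27^2 - 4*25 = 629
Largest eigenvalue of A^T A = (trace + sqrt(disc))/2 = 26.0399
||T|| = sqrt(26.0399) = 5.1029

5.1029


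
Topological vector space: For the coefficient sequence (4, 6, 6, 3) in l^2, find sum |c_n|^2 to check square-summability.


sum |c_n|^2 = 4^2 + 6^2 + 6^2 + 3^2
= 16 + 36 + 36 + 9
= 97

97


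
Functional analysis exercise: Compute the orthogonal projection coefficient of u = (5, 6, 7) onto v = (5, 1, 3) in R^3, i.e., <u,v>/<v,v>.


Computing <u,v> = 5*5 + 6*1 + 7*3 = 52
Computing <v,v> = 5^2 + 1^2 + 3^2 = 35
Projection coefficient = 52/35 = 1.4857

1.4857


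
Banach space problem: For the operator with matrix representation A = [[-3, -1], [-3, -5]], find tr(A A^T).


trace(A * A^T) = sum of squares of all entries
= (-3)^2 + (-1)^2 + (-3)^2 + (-5)^2
= 9 + 1 + 9 + 25
= 44

44


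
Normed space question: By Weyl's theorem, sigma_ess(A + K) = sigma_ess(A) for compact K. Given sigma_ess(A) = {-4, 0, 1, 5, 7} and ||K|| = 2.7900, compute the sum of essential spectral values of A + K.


By Weyl's theorem, the essential spectrum is invariant under compact perturbations.
sigma_ess(A + K) = sigma_ess(A) = {-4, 0, 1, 5, 7}
Sum = -4 + 0 + 1 + 5 + 7 = 9

9


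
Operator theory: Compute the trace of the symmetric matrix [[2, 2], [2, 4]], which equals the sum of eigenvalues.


For a self-adjoint (symmetric) matrix, the eigenvalues are real.
The sum of eigenvalues equals the trace of the matrix.
trace = 2 + 4 = 6

6


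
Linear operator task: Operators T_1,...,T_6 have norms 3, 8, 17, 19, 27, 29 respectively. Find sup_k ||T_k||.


By the Uniform Boundedness Principle, the supremum of norms is finite.
sup_k ||T_k|| = max(3, 8, 17, 19, 27, 29) = 29

29


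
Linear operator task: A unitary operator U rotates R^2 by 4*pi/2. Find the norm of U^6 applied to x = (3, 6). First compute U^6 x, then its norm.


U is a rotation by theta = 4*pi/2
U^6 = rotation by 6*theta = 24*pi/2 = 0*pi/2 (mod 2*pi)
cos(0*pi/2) = 1.0000, sin(0*pi/2) = 0.0000
U^6 x = (1.0000 * 3 - 0.0000 * 6, 0.0000 * 3 + 1.0000 * 6)
= (3.0000, 6.0000)
||U^6 x|| = sqrt(3.0000^2 + 6.0000^2) = sqrt(45.0000) = 6.7082

6.7082


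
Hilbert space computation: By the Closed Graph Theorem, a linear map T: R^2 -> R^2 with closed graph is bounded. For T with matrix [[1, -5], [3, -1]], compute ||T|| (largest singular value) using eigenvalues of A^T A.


A^T A = [[10, -8], [-8, 26]]
trace(A^T A) = 36, det(A^T A) = 196
discriminant = 36^2 - 4*196 = 512
Largest eigenvalue of A^T A = (trace + sqrt(disc))/2 = 29.3137
||T|| = sqrt(29.3137) = 5.4142

5.4142


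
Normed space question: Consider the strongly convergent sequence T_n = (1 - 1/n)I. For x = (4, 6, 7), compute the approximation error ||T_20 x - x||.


T_20 x - x = (1 - 1/20)x - x = -x/20
||x|| = sqrt(101) = 10.0499
||T_20 x - x|| = ||x||/20 = 10.0499/20 = 0.5025

0.5025


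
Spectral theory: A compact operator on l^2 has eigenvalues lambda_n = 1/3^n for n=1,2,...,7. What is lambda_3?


The eigenvalue formula gives lambda_3 = 1/3^3
= 1/27
= 0.0370

0.0370


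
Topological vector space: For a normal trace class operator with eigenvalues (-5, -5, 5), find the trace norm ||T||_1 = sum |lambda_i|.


For a normal operator, singular values equal |eigenvalues|.
Trace norm = sum |lambda_i| = 5 + 5 + 5
= 15

15


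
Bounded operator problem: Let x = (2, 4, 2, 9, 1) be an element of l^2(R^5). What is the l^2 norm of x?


The l^2 norm = (sum |x_i|^2)^(1/2)
Sum of 2th powers = 4 + 16 + 4 + 81 + 1 = 106
||x||_2 = (106)^(1/2) = 10.2956

10.2956


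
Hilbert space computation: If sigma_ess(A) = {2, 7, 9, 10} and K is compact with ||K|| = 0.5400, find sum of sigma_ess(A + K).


By Weyl's theorem, the essential spectrum is invariant under compact perturbations.
sigma_ess(A + K) = sigma_ess(A) = {2, 7, 9, 10}
Sum = 2 + 7 + 9 + 10 = 28

28


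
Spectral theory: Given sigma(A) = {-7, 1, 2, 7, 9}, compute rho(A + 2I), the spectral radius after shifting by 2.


Spectrum of A + 2I = {-5, 3, 4, 9, 11}
Spectral radius = max |lambda| over the shifted spectrum
= max(5, 3, 4, 9, 11) = 11

11


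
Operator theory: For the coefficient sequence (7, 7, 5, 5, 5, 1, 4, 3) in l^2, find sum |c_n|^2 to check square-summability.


sum |c_n|^2 = 7^2 + 7^2 + 5^2 + 5^2 + 5^2 + 1^2 + 4^2 + 3^2
= 49 + 49 + 25 + 25 + 25 + 1 + 16 + 9
= 199

199


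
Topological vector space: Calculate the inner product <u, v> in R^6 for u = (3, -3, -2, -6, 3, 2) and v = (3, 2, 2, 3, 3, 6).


Computing the standard inner product <u, v> = sum u_i * v_i
= 3*3 + -3*2 + -2*2 + -6*3 + 3*3 + 2*6
= 9 + -6 + -4 + -18 + 9 + 12
= 2

2


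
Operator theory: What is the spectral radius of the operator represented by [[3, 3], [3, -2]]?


For a 2x2 matrix, eigenvalues satisfy lambda^2 - (trace)*lambda + det = 0
trace = 3 + -2 = 1
det = 3*-2 - 3*3 = -15
discriminant = 1^2 - 4*(-15) = 61
spectral radius = max |eigenvalue| = 4.4051

4.4051


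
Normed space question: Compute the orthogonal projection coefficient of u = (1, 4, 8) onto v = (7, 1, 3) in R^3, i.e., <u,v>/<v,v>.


Computing <u,v> = 1*7 + 4*1 + 8*3 = 35
Computing <v,v> = 7^2 + 1^2 + 3^2 = 59
Projection coefficient = 35/59 = 0.5932

0.5932


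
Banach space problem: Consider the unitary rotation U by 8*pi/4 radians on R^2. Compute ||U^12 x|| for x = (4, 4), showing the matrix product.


U is a rotation by theta = 8*pi/4
U^12 = rotation by 12*theta = 96*pi/4 = 0*pi/4 (mod 2*pi)
cos(0*pi/4) = 1.0000, sin(0*pi/4) = 0.0000
U^12 x = (1.0000 * 4 - 0.0000 * 4, 0.0000 * 4 + 1.0000 * 4)
= (4.0000, 4.0000)
||U^12 x|| = sqrt(4.0000^2 + 4.0000^2) = sqrt(32.0000) = 5.6569

5.6569


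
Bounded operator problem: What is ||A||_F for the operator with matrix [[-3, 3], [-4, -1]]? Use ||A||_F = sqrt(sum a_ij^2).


||A||_F^2 = sum a_ij^2
= (-3)^2 + 3^2 + (-4)^2 + (-1)^2
= 9 + 9 + 16 + 1 = 35
||A||_F = sqrt(35) = 5.9161

5.9161


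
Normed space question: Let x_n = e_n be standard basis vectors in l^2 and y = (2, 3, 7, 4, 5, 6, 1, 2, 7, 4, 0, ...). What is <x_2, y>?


x_2 = e_2 is the standard basis vector with 1 in position 2.
<x_2, y> = y_2 = 3
As n -> infinity, <x_n, y> -> 0, confirming weak convergence of (x_n) to 0.

3


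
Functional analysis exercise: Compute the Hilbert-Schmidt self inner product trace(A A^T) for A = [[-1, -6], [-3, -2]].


trace(A * A^T) = sum of squares of all entries
= (-1)^2 + (-6)^2 + (-3)^2 + (-2)^2
= 1 + 36 + 9 + 4
= 50

50


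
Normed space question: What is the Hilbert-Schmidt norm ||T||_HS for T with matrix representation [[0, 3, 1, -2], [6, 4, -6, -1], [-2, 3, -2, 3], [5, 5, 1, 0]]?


The Hilbert-Schmidt norm is sqrt(sum of squares of all entries).
Sum of squares = 0^2 + 3^2 + 1^2 + (-2)^2 + 6^2 + 4^2 + (-6)^2 + (-1)^2 + (-2)^2 + 3^2 + (-2)^2 + 3^2 + 5^2 + 5^2 + 1^2 + 0^2
= 0 + 9 + 1 + 4 + 36 + 16 + 36 + 1 + 4 + 9 + 4 + 9 + 25 + 25 + 1 + 0 = 180
||T||_HS = sqrt(180) = 13.4164

13.4164


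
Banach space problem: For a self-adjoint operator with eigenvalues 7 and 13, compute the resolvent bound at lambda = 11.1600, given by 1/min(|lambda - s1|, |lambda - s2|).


dist(11.1600, {7, 13}) = min(|11.1600 - 7|, |11.1600 - 13|)
= min(4.1600, 1.8400) = 1.8400
Resolvent bound = 1/1.8400 = 0.5435

0.5435


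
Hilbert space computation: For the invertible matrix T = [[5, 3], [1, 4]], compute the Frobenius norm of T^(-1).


det(T) = 5*4 - 3*1 = 17
T^(-1) = (1/17) * [[4, -3], [-1, 5]] = [[0.2353, -0.1765], [-0.0588, 0.2941]]
||T^(-1)||_F^2 = 0.2353^2 + (-0.1765)^2 + (-0.0588)^2 + 0.2941^2 = 0.1765
||T^(-1)||_F = sqrt(0.1765) = 0.4201

0.4201


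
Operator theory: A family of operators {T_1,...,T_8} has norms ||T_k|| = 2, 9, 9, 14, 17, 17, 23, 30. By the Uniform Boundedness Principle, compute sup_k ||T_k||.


By the Uniform Boundedness Principle, the supremum of norms is finite.
sup_k ||T_k|| = max(2, 9, 9, 14, 17, 17, 23, 30) = 30

30


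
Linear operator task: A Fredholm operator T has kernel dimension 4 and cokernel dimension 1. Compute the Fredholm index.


The Fredholm index is defined as ind(T) = dim(ker T) - dim(coker T)
= 4 - 1
= 3

3


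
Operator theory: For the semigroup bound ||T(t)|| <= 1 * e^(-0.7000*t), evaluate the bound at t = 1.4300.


||T(1.4300)|| <= 1 * exp(-0.7000 * 1.4300)
= 1 * exp(-1.0010)
= 1 * 0.3675
= 0.3675

0.3675


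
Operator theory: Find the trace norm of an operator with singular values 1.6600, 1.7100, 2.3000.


The nuclear norm is the sum of all singular values.
||T||_1 = 1.6600 + 1.7100 + 2.3000
= 5.6700

5.6700


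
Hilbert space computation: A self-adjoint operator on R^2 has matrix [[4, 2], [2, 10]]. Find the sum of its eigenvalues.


For a self-adjoint (symmetric) matrix, the eigenvalues are real.
The sum of eigenvalues equals the trace of the matrix.
trace = 4 + 10 = 14

14


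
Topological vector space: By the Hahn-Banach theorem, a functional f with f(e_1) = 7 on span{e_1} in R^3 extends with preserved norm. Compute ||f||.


The norm of f is given by ||f|| = sup_{||x||=1} |f(x)|.
On span{e_1}, ||e_1|| = 1, so ||f|| = |f(e_1)| / ||e_1||
= |7| / 1 = 7.0000

7.0000


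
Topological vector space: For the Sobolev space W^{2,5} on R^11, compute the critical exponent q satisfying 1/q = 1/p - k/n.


Using the Sobolev embedding formula: 1/q = 1/p - k/n
1/q = 1/5 - 2/11 = 1/55
q = 1/(1/55) = 55

55.0000


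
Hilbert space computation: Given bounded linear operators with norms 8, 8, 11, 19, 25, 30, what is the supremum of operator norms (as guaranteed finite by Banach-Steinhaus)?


By the Uniform Boundedness Principle, the supremum of norms is finite.
sup_k ||T_k|| = max(8, 8, 11, 19, 25, 30) = 30

30


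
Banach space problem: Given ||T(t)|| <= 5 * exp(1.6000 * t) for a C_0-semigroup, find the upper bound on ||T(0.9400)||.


||T(0.9400)|| <= 5 * exp(1.6000 * 0.9400)
= 5 * exp(1.5040)
= 5 * 4.4997
= 22.4983

22.4983


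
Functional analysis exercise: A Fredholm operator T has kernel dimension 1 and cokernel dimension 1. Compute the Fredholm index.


The Fredholm index is defined as ind(T) = dim(ker T) - dim(coker T)
= 1 - 1
= 0

0


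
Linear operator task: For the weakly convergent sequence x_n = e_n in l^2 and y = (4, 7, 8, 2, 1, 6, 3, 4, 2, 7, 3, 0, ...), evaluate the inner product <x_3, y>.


x_3 = e_3 is the standard basis vector with 1 in position 3.
<x_3, y> = y_3 = 8
As n -> infinity, <x_n, y> -> 0, confirming weak convergence of (x_n) to 0.

8


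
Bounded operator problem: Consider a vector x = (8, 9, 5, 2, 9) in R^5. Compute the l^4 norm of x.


The l^4 norm = (sum |x_i|^4)^(1/4)
Sum of 4th powers = 4096 + 6561 + 625 + 16 + 6561 = 17859
||x||_4 = (17859)^(1/4) = 11.5602

11.5602


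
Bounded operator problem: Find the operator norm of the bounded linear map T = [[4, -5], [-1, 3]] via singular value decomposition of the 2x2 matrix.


A^T A = [[17, -23], [-23, 34]]
trace(A^T A) = 51, det(A^T A) = 49
discriminant = 51^2 - 4*49 = 2405
Largest eigenvalue of A^T A = (trace + sqrt(disc))/2 = 50.0204
||T|| = sqrt(50.0204) = 7.0725

7.0725


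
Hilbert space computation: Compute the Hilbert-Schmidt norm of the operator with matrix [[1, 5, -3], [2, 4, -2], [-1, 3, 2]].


The Hilbert-Schmidt norm is sqrt(sum of squares of all entries).
Sum of squares = 1^2 + 5^2 + (-3)^2 + 2^2 + 4^2 + (-2)^2 + (-1)^2 + 3^2 + 2^2
= 1 + 25 + 9 + 4 + 16 + 4 + 1 + 9 + 4 = 73
||T||_HS = sqrt(73) = 8.5440

8.5440


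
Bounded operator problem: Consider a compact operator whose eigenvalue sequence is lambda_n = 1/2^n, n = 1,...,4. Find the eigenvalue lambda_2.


The eigenvalue formula gives lambda_2 = 1/2^2
= 1/4
= 0.2500

0.2500


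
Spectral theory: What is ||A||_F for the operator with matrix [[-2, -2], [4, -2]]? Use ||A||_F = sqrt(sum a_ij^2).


||A||_F^2 = sum a_ij^2
= (-2)^2 + (-2)^2 + 4^2 + (-2)^2
= 4 + 4 + 16 + 4 = 28
||A||_F = sqrt(28) = 5.2915

5.2915


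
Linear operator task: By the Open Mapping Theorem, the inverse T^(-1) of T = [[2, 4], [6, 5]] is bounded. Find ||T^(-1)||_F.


det(T) = 2*5 - 4*6 = -14
T^(-1) = (1/-14) * [[5, -4], [-6, 2]] = [[-0.3571, 0.2857], [0.4286, -0.1429]]
||T^(-1)||_F^2 = (-0.3571)^2 + 0.2857^2 + 0.4286^2 + (-0.1429)^2 = 0.4133
||T^(-1)||_F = sqrt(0.4133) = 0.6429

0.6429


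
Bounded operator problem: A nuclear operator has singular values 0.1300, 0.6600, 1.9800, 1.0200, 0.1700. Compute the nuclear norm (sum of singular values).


The nuclear norm is the sum of all singular values.
||T||_1 = 0.1300 + 0.6600 + 1.9800 + 1.0200 + 0.1700
= 3.9600

3.9600


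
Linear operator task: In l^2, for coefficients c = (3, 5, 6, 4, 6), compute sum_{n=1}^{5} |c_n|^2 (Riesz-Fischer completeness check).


sum |c_n|^2 = 3^2 + 5^2 + 6^2 + 4^2 + 6^2
= 9 + 25 + 36 + 16 + 36
= 122

122


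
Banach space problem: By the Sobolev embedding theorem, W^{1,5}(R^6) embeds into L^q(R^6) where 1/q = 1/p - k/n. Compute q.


Using the Sobolev embedding formula: 1/q = 1/p - k/n
1/q = 1/5 - 1/6 = 1/30
q = 1/(1/30) = 30

30.0000


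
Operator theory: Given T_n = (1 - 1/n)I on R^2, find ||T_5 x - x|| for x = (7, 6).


T_5 x - x = (1 - 1/5)x - x = -x/5
||x|| = sqrt(85) = 9.2195
||T_5 x - x|| = ||x||/5 = 9.2195/5 = 1.8439

1.8439


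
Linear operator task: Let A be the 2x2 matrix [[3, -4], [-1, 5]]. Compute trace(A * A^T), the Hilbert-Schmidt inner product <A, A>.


trace(A * A^T) = sum of squares of all entries
= 3^2 + (-4)^2 + (-1)^2 + 5^2
= 9 + 16 + 1 + 25
= 51

51


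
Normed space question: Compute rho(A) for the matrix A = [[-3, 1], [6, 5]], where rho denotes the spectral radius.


For a 2x2 matrix, eigenvalues satisfy lambda^2 - (trace)*lambda + det = 0
trace = -3 + 5 = 2
det = -3*5 - 1*6 = -21
discriminant = 2^2 - 4*(-21) = 88
spectral radius = max |eigenvalue| = 5.6904

5.6904


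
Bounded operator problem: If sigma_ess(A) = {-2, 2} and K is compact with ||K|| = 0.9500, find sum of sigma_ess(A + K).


By Weyl's theorem, the essential spectrum is invariant under compact perturbations.
sigma_ess(A + K) = sigma_ess(A) = {-2, 2}
Sum = -2 + 2 = 0

0


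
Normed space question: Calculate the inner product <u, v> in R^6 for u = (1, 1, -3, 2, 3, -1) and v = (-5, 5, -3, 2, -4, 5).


Computing the standard inner product <u, v> = sum u_i * v_i
= 1*-5 + 1*5 + -3*-3 + 2*2 + 3*-4 + -1*5
= -5 + 5 + 9 + 4 + -12 + -5
= -4

-4


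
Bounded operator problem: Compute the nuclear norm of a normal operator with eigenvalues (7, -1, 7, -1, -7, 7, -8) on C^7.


For a normal operator, singular values equal |eigenvalues|.
Trace norm = sum |lambda_i| = 7 + 1 + 7 + 1 + 7 + 7 + 8
= 38

38


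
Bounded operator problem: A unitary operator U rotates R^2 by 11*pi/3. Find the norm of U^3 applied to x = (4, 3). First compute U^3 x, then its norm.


U is a rotation by theta = 11*pi/3
U^3 = rotation by 3*theta = 33*pi/3 = 3*pi/3 (mod 2*pi)
cos(3*pi/3) = -1.0000, sin(3*pi/3) = 0.0000
U^3 x = (-1.0000 * 4 - 0.0000 * 3, 0.0000 * 4 + -1.0000 * 3)
= (-4.0000, -3.0000)
||U^3 x|| = sqrt((-4.0000)^2 + (-3.0000)^2) = sqrt(25.0000) = 5.0000

5.0000


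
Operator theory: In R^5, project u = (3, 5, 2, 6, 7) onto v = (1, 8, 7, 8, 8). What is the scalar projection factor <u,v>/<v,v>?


Computing <u,v> = 3*1 + 5*8 + 2*7 + 6*8 + 7*8 = 161
Computing <v,v> = 1^2 + 8^2 + 7^2 + 8^2 + 8^2 = 242
Projection coefficient = 161/242 = 0.6653

0.6653


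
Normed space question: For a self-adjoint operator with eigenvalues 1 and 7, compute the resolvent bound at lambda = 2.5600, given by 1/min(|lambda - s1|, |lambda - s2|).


dist(2.5600, {1, 7}) = min(|2.5600 - 1|, |2.5600 - 7|)
= min(1.5600, 4.4400) = 1.5600
Resolvent bound = 1/1.5600 = 0.6410

0.6410


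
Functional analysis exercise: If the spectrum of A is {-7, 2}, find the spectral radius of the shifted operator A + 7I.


Spectrum of A + 7I = {0, 9}
Spectral radius = max |lambda| over the shifted spectrum
= max(0, 9) = 9

9


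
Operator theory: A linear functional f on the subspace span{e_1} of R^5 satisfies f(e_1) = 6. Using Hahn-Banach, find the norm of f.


The norm of f is given by ||f|| = sup_{||x||=1} |f(x)|.
On span{e_1}, ||e_1|| = 1, so ||f|| = |f(e_1)| / ||e_1||
= |6| / 1 = 6.0000

6.0000


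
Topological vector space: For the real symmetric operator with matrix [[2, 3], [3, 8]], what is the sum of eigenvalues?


For a self-adjoint (symmetric) matrix, the eigenvalues are real.
The sum of eigenvalues equals the trace of the matrix.
trace = 2 + 8 = 10

10


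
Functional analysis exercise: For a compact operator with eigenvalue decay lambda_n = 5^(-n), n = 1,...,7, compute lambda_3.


The eigenvalue formula gives lambda_3 = 1/5^3
= 1/125
= 0.0080

0.0080


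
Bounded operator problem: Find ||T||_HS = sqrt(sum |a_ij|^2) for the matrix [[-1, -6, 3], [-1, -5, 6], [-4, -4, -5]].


The Hilbert-Schmidt norm is sqrt(sum of squares of all entries).
Sum of squares = (-1)^2 + (-6)^2 + 3^2 + (-1)^2 + (-5)^2 + 6^2 + (-4)^2 + (-4)^2 + (-5)^2
= 1 + 36 + 9 + 1 + 25 + 36 + 16 + 16 + 25 = 165
||T||_HS = sqrt(165) = 12.8452

12.8452


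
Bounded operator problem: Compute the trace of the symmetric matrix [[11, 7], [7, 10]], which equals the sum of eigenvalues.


For a self-adjoint (symmetric) matrix, the eigenvalues are real.
The sum of eigenvalues equals the trace of the matrix.
trace = 11 + 10 = 21

21


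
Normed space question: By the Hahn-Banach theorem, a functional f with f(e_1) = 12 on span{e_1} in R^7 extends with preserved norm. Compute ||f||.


The norm of f is given by ||f|| = sup_{||x||=1} |f(x)|.
On span{e_1}, ||e_1|| = 1, so ||f|| = |f(e_1)| / ||e_1||
= |12| / 1 = 12.0000

12.0000


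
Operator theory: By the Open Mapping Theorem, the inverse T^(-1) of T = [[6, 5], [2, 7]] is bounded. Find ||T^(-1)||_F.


det(T) = 6*7 - 5*2 = 32
T^(-1) = (1/32) * [[7, -5], [-2, 6]] = [[0.2188, -0.1562], [-0.0625, 0.1875]]
||T^(-1)||_F^2 = 0.2188^2 + (-0.1562)^2 + (-0.0625)^2 + 0.1875^2 = 0.1113
||T^(-1)||_F = sqrt(0.1113) = 0.3337

0.3337


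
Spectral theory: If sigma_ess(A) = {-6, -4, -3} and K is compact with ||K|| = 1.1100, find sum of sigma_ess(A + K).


By Weyl's theorem, the essential spectrum is invariant under compact perturbations.
sigma_ess(A + K) = sigma_ess(A) = {-6, -4, -3}
Sum = -6 + -4 + -3 = -13

-13


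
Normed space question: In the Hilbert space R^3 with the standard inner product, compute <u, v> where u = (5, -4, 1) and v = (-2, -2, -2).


Computing the standard inner product <u, v> = sum u_i * v_i
= 5*-2 + -4*-2 + 1*-2
= -10 + 8 + -2
= -4

-4


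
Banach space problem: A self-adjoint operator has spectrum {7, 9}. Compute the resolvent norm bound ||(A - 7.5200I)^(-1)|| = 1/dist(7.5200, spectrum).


dist(7.5200, {7, 9}) = min(|7.5200 - 7|, |7.5200 - 9|)
= min(0.5200, 1.4800) = 0.5200
Resolvent bound = 1/0.5200 = 1.9231

1.9231


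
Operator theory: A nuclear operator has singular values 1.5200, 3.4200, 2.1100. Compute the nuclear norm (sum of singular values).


The nuclear norm is the sum of all singular values.
||T||_1 = 1.5200 + 3.4200 + 2.1100
= 7.0500

7.0500


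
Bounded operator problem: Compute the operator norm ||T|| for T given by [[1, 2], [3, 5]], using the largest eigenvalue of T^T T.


A^T A = [[10, 17], [17, 29]]
trace(A^T A) = 39, det(A^T A) = 1
discriminant = 39^2 - 4*1 = 1517
Largest eigenvalue of A^T A = (trace + sqrt(disc))/2 = 38.9743
||T|| = sqrt(38.9743) = 6.2429

6.2429


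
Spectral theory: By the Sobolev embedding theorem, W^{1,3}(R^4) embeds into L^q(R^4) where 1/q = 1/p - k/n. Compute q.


Using the Sobolev embedding formula: 1/q = 1/p - k/n
1/q = 1/3 - 1/4 = 1/12
q = 1/(1/12) = 12

12.0000


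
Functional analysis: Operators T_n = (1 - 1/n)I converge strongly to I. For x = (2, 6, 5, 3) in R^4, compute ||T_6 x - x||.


T_6 x - x = (1 - 1/6)x - x = -x/6
||x|| = sqrt(74) = 8.6023
||T_6 x - x|| = ||x||/6 = 8.6023/6 = 1.4337

1.4337


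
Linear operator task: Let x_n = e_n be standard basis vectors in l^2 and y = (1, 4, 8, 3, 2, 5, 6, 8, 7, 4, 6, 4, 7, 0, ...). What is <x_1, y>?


x_1 = e_1 is the standard basis vector with 1 in position 1.
<x_1, y> = y_1 = 1
As n -> infinity, <x_n, y> -> 0, confirming weak convergence of (x_n) to 0.

1


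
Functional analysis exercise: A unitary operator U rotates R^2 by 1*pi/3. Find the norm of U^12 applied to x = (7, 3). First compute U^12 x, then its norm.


U is a rotation by theta = 1*pi/3
U^12 = rotation by 12*theta = 12*pi/3 = 0*pi/3 (mod 2*pi)
cos(0*pi/3) = 1.0000, sin(0*pi/3) = 0.0000
U^12 x = (1.0000 * 7 - 0.0000 * 3, 0.0000 * 7 + 1.0000 * 3)
= (7.0000, 3.0000)
||U^12 x|| = sqrt(7.0000^2 + 3.0000^2) = sqrt(58.0000) = 7.6158

7.6158


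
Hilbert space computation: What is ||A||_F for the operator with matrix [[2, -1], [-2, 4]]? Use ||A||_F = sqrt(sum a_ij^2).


||A||_F^2 = sum a_ij^2
= 2^2 + (-1)^2 + (-2)^2 + 4^2
= 4 + 1 + 4 + 16 = 25
||A||_F = sqrt(25) = 5.0000

5.0000


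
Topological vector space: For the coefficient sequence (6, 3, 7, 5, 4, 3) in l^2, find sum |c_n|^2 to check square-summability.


sum |c_n|^2 = 6^2 + 3^2 + 7^2 + 5^2 + 4^2 + 3^2
= 36 + 9 + 49 + 25 + 16 + 9
= 144

144


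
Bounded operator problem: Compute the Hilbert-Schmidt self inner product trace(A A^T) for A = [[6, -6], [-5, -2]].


trace(A * A^T) = sum of squares of all entries
= 6^2 + (-6)^2 + (-5)^2 + (-2)^2
= 36 + 36 + 25 + 4
= 101

101


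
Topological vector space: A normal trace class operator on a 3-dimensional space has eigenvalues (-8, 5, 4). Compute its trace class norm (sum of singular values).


For a normal operator, singular values equal |eigenvalues|.
Trace norm = sum |lambda_i| = 8 + 5 + 4
= 17

17


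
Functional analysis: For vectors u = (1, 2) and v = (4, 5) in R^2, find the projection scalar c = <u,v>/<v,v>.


Computing <u,v> = 1*4 + 2*5 = 14
Computing <v,v> = 4^2 + 5^2 = 41
Projection coefficient = 14/41 = 0.3415

0.3415


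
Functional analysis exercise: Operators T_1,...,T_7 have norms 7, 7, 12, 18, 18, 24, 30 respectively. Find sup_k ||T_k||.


By the Uniform Boundedness Principle, the supremum of norms is finite.
sup_k ||T_k|| = max(7, 7, 12, 18, 18, 24, 30) = 30

30


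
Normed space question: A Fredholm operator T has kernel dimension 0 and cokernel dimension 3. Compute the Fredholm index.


The Fredholm index is defined as ind(T) = dim(ker T) - dim(coker T)
= 0 - 3
= -3

-3


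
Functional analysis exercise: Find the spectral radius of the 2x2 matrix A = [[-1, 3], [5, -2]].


For a 2x2 matrix, eigenvalues satisfy lambda^2 - (trace)*lambda + det = 0
trace = -1 + -2 = -3
det = -1*-2 - 3*5 = -13
discriminant = (-3)^2 - 4*(-13) = 61
spectral radius = max |eigenvalue| = 5.4051

5.4051


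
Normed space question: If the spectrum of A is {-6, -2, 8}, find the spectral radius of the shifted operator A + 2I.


Spectrum of A + 2I = {-4, 0, 10}
Spectral radius = max |lambda| over the shifted spectrum
= max(4, 0, 10) = 10

10


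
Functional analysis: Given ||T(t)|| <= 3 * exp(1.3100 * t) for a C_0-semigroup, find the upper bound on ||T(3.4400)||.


||T(3.4400)|| <= 3 * exp(1.3100 * 3.4400)
= 3 * exp(4.5064)
= 3 * 90.5951
= 271.7853

271.7853


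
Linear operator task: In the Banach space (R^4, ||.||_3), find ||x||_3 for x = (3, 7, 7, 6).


The l^3 norm = (sum |x_i|^3)^(1/3)
Sum of 3th powers = 27 + 343 + 343 + 216 = 929
||x||_3 = (929)^(1/3) = 9.7575

9.7575


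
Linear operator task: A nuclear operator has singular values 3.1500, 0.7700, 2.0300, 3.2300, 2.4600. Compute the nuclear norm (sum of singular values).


The nuclear norm is the sum of all singular values.
||T||_1 = 3.1500 + 0.7700 + 2.0300 + 3.2300 + 2.4600
= 11.6400

11.6400


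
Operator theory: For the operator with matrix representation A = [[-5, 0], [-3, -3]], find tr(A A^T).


trace(A * A^T) = sum of squares of all entries
= (-5)^2 + 0^2 + (-3)^2 + (-3)^2
= 25 + 0 + 9 + 9
= 43

43


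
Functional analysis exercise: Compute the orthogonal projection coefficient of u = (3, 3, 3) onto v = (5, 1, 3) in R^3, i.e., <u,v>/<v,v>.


Computing <u,v> = 3*5 + 3*1 + 3*3 = 27
Computing <v,v> = 5^2 + 1^2 + 3^2 = 35
Projection coefficient = 27/35 = 0.7714

0.7714


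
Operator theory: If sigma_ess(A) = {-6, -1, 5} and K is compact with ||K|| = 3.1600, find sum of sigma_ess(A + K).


By Weyl's theorem, the essential spectrum is invariant under compact perturbations.
sigma_ess(A + K) = sigma_ess(A) = {-6, -1, 5}
Sum = -6 + -1 + 5 = -2

-2


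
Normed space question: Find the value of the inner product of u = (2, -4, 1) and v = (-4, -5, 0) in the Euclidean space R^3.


Computing the standard inner product <u, v> = sum u_i * v_i
= 2*-4 + -4*-5 + 1*0
= -8 + 20 + 0
= 12

12


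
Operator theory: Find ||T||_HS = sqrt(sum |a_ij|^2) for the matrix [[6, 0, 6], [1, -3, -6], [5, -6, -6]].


The Hilbert-Schmidt norm is sqrt(sum of squares of all entries).
Sum of squares = 6^2 + 0^2 + 6^2 + 1^2 + (-3)^2 + (-6)^2 + 5^2 + (-6)^2 + (-6)^2
= 36 + 0 + 36 + 1 + 9 + 36 + 25 + 36 + 36 = 215
||T||_HS = sqrt(215) = 14.6629

14.6629


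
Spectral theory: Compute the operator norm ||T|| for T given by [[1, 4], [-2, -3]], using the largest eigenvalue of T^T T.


A^T A = [[5, 10], [10, 25]]
trace(A^T A) = 30, det(A^T A) = 25
discriminant = 30^2 - 4*25 = 800
Largest eigenvalue of A^T A = (trace + sqrt(disc))/2 = 29.1421
||T|| = sqrt(29.1421) = 5.3983

5.3983


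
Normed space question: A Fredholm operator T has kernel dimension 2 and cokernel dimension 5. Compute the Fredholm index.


The Fredholm index is defined as ind(T) = dim(ker T) - dim(coker T)
= 2 - 5
= -3

-3


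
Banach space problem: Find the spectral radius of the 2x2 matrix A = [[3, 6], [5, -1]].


For a 2x2 matrix, eigenvalues satisfy lambda^2 - (trace)*lambda + det = 0
trace = 3 + -1 = 2
det = 3*-1 - 6*5 = -33
discriminant = 2^2 - 4*(-33) = 136
spectral radius = max |eigenvalue| = 6.8310

6.8310


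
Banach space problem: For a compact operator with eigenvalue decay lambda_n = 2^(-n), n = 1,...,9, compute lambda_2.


The eigenvalue formula gives lambda_2 = 1/2^2
= 1/4
= 0.2500

0.2500


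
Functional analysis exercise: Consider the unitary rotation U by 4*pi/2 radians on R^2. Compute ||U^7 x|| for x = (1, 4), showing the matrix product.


U is a rotation by theta = 4*pi/2
U^7 = rotation by 7*theta = 28*pi/2 = 0*pi/2 (mod 2*pi)
cos(0*pi/2) = 1.0000, sin(0*pi/2) = 0.0000
U^7 x = (1.0000 * 1 - 0.0000 * 4, 0.0000 * 1 + 1.0000 * 4)
= (1.0000, 4.0000)
||U^7 x|| = sqrt(1.0000^2 + 4.0000^2) = sqrt(17.0000) = 4.1231

4.1231


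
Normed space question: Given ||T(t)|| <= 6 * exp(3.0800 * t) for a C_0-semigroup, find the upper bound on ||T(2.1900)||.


||T(2.1900)|| <= 6 * exp(3.0800 * 2.1900)
= 6 * exp(6.7452)
= 6 * 849.9691
= 5099.8146

5099.8146


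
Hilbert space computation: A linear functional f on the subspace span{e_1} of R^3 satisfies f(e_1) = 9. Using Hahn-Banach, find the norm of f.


The norm of f is given by ||f|| = sup_{||x||=1} |f(x)|.
On span{e_1}, ||e_1|| = 1, so ||f|| = |f(e_1)| / ||e_1||
= |9| / 1 = 9.0000

9.0000


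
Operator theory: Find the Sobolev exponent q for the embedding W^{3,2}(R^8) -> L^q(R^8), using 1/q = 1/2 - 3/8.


Using the Sobolev embedding formula: 1/q = 1/p - k/n
1/q = 1/2 - 3/8 = 1/8
q = 1/(1/8) = 8

8.0000


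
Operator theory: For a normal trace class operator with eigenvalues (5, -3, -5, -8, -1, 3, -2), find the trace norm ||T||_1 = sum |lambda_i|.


For a normal operator, singular values equal |eigenvalues|.
Trace norm = sum |lambda_i| = 5 + 3 + 5 + 8 + 1 + 3 + 2
= 27

27


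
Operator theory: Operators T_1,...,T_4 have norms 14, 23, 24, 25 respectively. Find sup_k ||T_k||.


By the Uniform Boundedness Principle, the supremum of norms is finite.
sup_k ||T_k|| = max(14, 23, 24, 25) = 25

25


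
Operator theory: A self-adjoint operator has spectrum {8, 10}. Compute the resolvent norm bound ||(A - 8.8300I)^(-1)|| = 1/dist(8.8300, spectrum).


dist(8.8300, {8, 10}) = min(|8.8300 - 8|, |8.8300 - 10|)
= min(0.8300, 1.1700) = 0.8300
Resolvent bound = 1/0.8300 = 1.2048

1.2048


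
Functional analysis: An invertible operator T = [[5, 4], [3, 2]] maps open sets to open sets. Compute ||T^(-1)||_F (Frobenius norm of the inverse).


det(T) = 5*2 - 4*3 = -2
T^(-1) = (1/-2) * [[2, -4], [-3, 5]] = [[-1.0000, 2.0000], [1.5000, -2.5000]]
||T^(-1)||_F^2 = (-1.0000)^2 + 2.0000^2 + 1.5000^2 + (-2.5000)^2 = 13.5000
||T^(-1)||_F = sqrt(13.5000) = 3.6742

3.6742


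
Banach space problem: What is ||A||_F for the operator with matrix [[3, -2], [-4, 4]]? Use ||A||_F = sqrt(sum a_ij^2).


||A||_F^2 = sum a_ij^2
= 3^2 + (-2)^2 + (-4)^2 + 4^2
= 9 + 4 + 16 + 16 = 45
||A||_F = sqrt(45) = 6.7082

6.7082


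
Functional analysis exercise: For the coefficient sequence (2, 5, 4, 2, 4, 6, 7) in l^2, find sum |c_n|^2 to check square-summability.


sum |c_n|^2 = 2^2 + 5^2 + 4^2 + 2^2 + 4^2 + 6^2 + 7^2
= 4 + 25 + 16 + 4 + 16 + 36 + 49
= 150

150


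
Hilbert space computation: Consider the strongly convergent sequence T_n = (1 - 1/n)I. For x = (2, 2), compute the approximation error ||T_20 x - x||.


T_20 x - x = (1 - 1/20)x - x = -x/20
||x|| = sqrt(8) = 2.8284
||T_20 x - x|| = ||x||/20 = 2.8284/20 = 0.1414

0.1414


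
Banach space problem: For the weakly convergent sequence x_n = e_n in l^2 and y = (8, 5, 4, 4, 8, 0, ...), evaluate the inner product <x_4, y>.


x_4 = e_4 is the standard basis vector with 1 in position 4.
<x_4, y> = y_4 = 4
As n -> infinity, <x_n, y> -> 0, confirming weak convergence of (x_n) to 0.

4


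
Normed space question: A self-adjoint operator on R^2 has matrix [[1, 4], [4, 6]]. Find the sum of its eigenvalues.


For a self-adjoint (symmetric) matrix, the eigenvalues are real.
The sum of eigenvalues equals the trace of the matrix.
trace = 1 + 6 = 7

7


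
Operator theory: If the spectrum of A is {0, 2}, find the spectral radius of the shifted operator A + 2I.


Spectrum of A + 2I = {2, 4}
Spectral radius = max |lambda| over the shifted spectrum
= max(2, 4) = 4

4


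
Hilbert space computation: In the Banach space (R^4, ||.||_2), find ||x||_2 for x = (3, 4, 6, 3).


The l^2 norm = (sum |x_i|^2)^(1/2)
Sum of 2th powers = 9 + 16 + 36 + 9 = 70
||x||_2 = (70)^(1/2) = 8.3666

8.3666


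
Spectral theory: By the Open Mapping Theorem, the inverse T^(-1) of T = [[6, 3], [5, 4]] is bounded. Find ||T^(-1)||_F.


det(T) = 6*4 - 3*5 = 9
T^(-1) = (1/9) * [[4, -3], [-5, 6]] = [[0.4444, -0.3333], [-0.5556, 0.6667]]
||T^(-1)||_F^2 = 0.4444^2 + (-0.3333)^2 + (-0.5556)^2 + 0.6667^2 = 1.0617
||T^(-1)||_F = sqrt(1.0617) = 1.0304

1.0304


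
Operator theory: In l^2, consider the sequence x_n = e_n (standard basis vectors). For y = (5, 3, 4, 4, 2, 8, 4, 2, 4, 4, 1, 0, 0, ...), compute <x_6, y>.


x_6 = e_6 is the standard basis vector with 1 in position 6.
<x_6, y> = y_6 = 8
As n -> infinity, <x_n, y> -> 0, confirming weak convergence of (x_n) to 0.

8


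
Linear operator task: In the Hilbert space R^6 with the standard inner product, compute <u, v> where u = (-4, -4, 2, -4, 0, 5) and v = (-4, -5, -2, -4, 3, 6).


Computing the standard inner product <u, v> = sum u_i * v_i
= -4*-4 + -4*-5 + 2*-2 + -4*-4 + 0*3 + 5*6
= 16 + 20 + -4 + 16 + 0 + 30
= 78

78


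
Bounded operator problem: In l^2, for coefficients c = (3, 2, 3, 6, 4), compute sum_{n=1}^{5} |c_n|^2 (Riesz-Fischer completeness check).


sum |c_n|^2 = 3^2 + 2^2 + 3^2 + 6^2 + 4^2
= 9 + 4 + 9 + 36 + 16
= 74

74


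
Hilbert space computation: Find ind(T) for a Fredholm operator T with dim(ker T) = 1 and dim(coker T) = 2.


The Fredholm index is defined as ind(T) = dim(ker T) - dim(coker T)
= 1 - 2
= -1

-1


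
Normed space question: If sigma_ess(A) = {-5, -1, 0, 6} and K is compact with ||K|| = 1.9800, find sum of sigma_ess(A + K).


By Weyl's theorem, the essential spectrum is invariant under compact perturbations.
sigma_ess(A + K) = sigma_ess(A) = {-5, -1, 0, 6}
Sum = -5 + -1 + 0 + 6 = 0

0


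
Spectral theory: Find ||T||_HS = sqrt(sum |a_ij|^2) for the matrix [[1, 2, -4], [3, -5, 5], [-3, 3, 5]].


The Hilbert-Schmidt norm is sqrt(sum of squares of all entries).
Sum of squares = 1^2 + 2^2 + (-4)^2 + 3^2 + (-5)^2 + 5^2 + (-3)^2 + 3^2 + 5^2
= 1 + 4 + 16 + 9 + 25 + 25 + 9 + 9 + 25 = 123
||T||_HS = sqrt(123) = 11.0905

11.0905


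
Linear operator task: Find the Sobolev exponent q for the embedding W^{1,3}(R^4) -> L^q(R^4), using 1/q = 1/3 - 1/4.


Using the Sobolev embedding formula: 1/q = 1/p - k/n
1/q = 1/3 - 1/4 = 1/12
q = 1/(1/12) = 12

12.0000


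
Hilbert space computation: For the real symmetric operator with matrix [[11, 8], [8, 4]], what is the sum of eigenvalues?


For a self-adjoint (symmetric) matrix, the eigenvalues are real.
The sum of eigenvalues equals the trace of the matrix.
trace = 11 + 4 = 15

15


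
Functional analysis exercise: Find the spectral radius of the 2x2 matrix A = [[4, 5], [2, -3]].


For a 2x2 matrix, eigenvalues satisfy lambda^2 - (trace)*lambda + det = 0
trace = 4 + -3 = 1
det = 4*-3 - 5*2 = -22
discriminant = 1^2 - 4*(-22) = 89
spectral radius = max |eigenvalue| = 5.2170

5.2170


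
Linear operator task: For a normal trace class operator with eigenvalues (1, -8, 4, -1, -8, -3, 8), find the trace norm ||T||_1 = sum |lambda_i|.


For a normal operator, singular values equal |eigenvalues|.
Trace norm = sum |lambda_i| = 1 + 8 + 4 + 1 + 8 + 3 + 8
= 33

33


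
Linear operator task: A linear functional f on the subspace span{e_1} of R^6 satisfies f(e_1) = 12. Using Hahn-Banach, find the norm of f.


The norm of f is given by ||f|| = sup_{||x||=1} |f(x)|.
On span{e_1}, ||e_1|| = 1, so ||f|| = |f(e_1)| / ||e_1||
= |12| / 1 = 12.0000

12.0000


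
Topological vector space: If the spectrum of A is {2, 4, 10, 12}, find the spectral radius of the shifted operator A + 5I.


Spectrum of A + 5I = {7, 9, 15, 17}
Spectral radius = max |lambda| over the shifted spectrum
= max(7, 9, 15, 17) = 17

17


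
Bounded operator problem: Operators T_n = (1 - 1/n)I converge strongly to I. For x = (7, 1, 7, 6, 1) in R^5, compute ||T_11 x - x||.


T_11 x - x = (1 - 1/11)x - x = -x/11
||x|| = sqrt(136) = 11.6619
||T_11 x - x|| = ||x||/11 = 11.6619/11 = 1.0602

1.0602


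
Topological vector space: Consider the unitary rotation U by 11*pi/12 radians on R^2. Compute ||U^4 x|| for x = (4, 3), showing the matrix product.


U is a rotation by theta = 11*pi/12
U^4 = rotation by 4*theta = 44*pi/12 = 20*pi/12 (mod 2*pi)
cos(20*pi/12) = 0.5000, sin(20*pi/12) = -0.8660
U^4 x = (0.5000 * 4 - -0.8660 * 3, -0.8660 * 4 + 0.5000 * 3)
= (4.5981, -1.9641)
||U^4 x|| = sqrt(4.5981^2 + (-1.9641)^2) = sqrt(25.0000) = 5.0000

5.0000


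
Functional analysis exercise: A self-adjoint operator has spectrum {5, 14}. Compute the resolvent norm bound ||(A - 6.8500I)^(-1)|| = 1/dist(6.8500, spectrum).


dist(6.8500, {5, 14}) = min(|6.8500 - 5|, |6.8500 - 14|)
= min(1.8500, 7.1500) = 1.8500
Resolvent bound = 1/1.8500 = 0.5405

0.5405
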